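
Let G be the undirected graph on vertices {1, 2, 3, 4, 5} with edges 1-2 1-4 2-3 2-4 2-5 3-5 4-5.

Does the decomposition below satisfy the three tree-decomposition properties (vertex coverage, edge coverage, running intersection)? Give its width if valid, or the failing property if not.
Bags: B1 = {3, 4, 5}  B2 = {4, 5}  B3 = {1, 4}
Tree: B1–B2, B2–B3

A tree decomposition must satisfy three properties: every vertex lies in some bag; for every edge, both endpoints lie together in some bag; and for every vertex, the bags containing it form a connected subtree. Here vertex 2 appears in no bag, so the decomposition is invalid.

No — vertex 2 appears in no bag.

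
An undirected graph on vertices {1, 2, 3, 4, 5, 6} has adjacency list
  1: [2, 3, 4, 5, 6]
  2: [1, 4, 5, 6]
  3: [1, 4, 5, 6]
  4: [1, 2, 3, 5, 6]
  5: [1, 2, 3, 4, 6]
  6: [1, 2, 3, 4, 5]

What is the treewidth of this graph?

4

A width-4 tree decomposition is:
Bags: B1 = {1, 2, 4, 5, 6}  B2 = {1, 3, 4, 5, 6}
Tree: B1–B2
Each bag holds 5 vertices, so the decomposition has width 4, which upper-bounds the treewidth. For the lower bound, the 5 vertices {1, 2, 4, 5, 6} are pairwise adjacent, and any tree decomposition puts a clique entirely inside one bag — forcing width ≥ 4. Hence tw(G) = 4 exactly.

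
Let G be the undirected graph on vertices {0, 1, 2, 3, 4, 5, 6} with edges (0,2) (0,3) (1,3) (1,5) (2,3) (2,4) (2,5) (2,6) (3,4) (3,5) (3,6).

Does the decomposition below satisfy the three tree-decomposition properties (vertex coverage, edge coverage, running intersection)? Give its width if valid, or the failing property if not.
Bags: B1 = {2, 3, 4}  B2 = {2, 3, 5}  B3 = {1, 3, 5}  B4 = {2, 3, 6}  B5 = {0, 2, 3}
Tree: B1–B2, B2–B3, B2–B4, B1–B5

Yes; width 2.

Checking the three conditions: (i) the bags cover all of {0, 1, 2, 3, 4, 5, 6}; (ii) for each edge, some bag contains both endpoints; (iii) the bags containing any fixed vertex form a subtree. All hold, so the decomposition is valid with width 3 − 1 = 2.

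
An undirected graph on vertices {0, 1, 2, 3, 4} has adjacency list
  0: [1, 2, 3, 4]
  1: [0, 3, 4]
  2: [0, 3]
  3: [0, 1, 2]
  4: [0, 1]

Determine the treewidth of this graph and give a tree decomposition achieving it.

Treewidth 2.
One such decomposition:
Bags: B1 = {0, 1, 4}  B2 = {0, 1, 3}  B3 = {0, 2, 3}
Tree: B1–B2, B2–B3

Each bag holds 3 vertices, so the decomposition has width 2, which upper-bounds the treewidth. For the lower bound, the 3 vertices {0, 1, 3} are pairwise adjacent, and any tree decomposition puts a clique entirely inside one bag — forcing width ≥ 2. Hence tw(G) = 2 exactly.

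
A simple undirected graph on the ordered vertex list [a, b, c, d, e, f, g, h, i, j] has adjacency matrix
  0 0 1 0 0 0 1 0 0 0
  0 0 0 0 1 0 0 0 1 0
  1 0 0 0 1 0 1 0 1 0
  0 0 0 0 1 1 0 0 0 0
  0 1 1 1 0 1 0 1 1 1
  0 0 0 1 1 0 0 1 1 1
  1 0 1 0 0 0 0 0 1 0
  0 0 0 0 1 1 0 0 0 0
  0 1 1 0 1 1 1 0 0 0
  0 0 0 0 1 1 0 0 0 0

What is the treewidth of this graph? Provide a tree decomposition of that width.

Every bag has size at most 3, so the width is 3 − 1 = 2 and tw(G) ≤ 2. For the lower bound, the 3 vertices {a, c, g} are pairwise adjacent, and any tree decomposition puts a clique entirely inside one bag — forcing width ≥ 2. Therefore the treewidth is 2.

Treewidth 2.
One such decomposition:
Bags: B1 = {e, f, i}  B2 = {c, e, i}  B3 = {e, f, j}  B4 = {c, g, i}  B5 = {b, e, i}  B6 = {d, e, f}  B7 = {a, c, g}  B8 = {e, f, h}
Tree: B1–B2, B1–B3, B2–B4, B2–B5, B1–B6, B4–B7, B6–B8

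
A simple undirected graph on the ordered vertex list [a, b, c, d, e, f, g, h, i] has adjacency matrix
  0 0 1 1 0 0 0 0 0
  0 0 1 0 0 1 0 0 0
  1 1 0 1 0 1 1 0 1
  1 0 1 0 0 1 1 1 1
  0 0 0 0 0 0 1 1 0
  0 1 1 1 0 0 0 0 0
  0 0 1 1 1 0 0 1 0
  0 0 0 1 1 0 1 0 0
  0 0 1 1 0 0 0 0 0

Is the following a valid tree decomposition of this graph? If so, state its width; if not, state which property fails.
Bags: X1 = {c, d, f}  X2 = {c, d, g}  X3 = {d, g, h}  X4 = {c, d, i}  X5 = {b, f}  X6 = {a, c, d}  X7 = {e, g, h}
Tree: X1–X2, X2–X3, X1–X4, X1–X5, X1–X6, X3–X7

A tree decomposition must satisfy three properties: every vertex lies in some bag; for every edge, both endpoints lie together in some bag; and for every vertex, the bags containing it form a connected subtree. Here edge (c,b) lies in no bag, so the decomposition is invalid.

No — edge (c,b) lies in no bag.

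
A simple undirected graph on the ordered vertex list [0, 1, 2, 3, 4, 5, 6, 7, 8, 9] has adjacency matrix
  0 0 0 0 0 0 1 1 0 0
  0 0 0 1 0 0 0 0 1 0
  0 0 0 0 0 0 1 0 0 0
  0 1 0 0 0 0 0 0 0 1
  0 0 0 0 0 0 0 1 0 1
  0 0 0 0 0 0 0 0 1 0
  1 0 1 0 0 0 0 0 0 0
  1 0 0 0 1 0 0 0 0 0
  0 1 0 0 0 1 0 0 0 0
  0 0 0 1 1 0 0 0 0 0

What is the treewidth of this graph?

1

A width-1 tree decomposition is:
Bags: B1 = {2, 6}  B2 = {0, 6}  B3 = {0, 7}  B4 = {4, 7}  B5 = {4, 9}  B6 = {3, 9}  B7 = {1, 3}  B8 = {1, 8}  B9 = {5, 8}
Tree: B1–B2, B2–B3, B3–B4, B4–B5, B5–B6, B6–B7, B7–B8, B8–B9
Each bag holds 2 vertices, so the decomposition has width 1, which upper-bounds the treewidth. Since G has at least one edge (e.g. 2–6), it is not an edgeless graph, so tw(G) ≥ 1. Therefore the treewidth is 1.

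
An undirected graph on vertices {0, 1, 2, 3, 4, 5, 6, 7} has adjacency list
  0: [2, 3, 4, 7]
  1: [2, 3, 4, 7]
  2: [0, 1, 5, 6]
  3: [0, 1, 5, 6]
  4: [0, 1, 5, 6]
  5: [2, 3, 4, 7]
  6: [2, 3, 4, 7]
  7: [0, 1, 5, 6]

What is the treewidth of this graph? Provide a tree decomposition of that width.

Each bag holds 5 vertices, so the decomposition has width 4, which upper-bounds the treewidth. For the lower bound: the 5 vertex sets {3,5}, {0,7}, {2,6}, {1}, {4} are disjoint, each induces a connected subgraph, and every pair is joined by at least one edge of G. Contracting each set to a single vertex therefore yields K_{5} as a minor, and since treewidth is minor-monotone, tw(G) ≥ tw(K_{5}) = 4. Therefore the treewidth is 4.

Treewidth 4.
One such decomposition:
Bags: B1 = {0, 1, 3, 5, 6}  B2 = {0, 1, 5, 6, 7}  B3 = {0, 1, 2, 5, 6}  B4 = {0, 1, 4, 5, 6}
Tree: B1–B2, B2–B3, B3–B4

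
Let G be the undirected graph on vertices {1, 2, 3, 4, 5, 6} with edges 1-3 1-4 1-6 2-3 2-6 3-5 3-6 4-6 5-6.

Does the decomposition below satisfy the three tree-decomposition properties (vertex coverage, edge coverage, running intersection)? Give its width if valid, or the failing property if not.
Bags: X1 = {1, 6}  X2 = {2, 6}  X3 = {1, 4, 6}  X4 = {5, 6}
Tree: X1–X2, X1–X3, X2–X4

No — vertex 3 appears in no bag.

A tree decomposition must satisfy three properties: every vertex lies in some bag; for every edge, both endpoints lie together in some bag; and for every vertex, the bags containing it form a connected subtree. Here vertex 3 appears in no bag, so the decomposition is invalid.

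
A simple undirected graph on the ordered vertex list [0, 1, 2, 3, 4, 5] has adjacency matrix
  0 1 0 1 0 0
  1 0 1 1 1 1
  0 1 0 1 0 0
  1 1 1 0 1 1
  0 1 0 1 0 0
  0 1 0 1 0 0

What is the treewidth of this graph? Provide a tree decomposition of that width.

Each bag holds 3 vertices, so the decomposition has width 2, which upper-bounds the treewidth. Conversely, {0, 1, 3} is a clique of size 3, and the vertices of any clique must share a bag in every tree decomposition; so some bag has ≥ 3 vertices and tw(G) ≥ 2. The upper and lower bounds meet at 2, so that is the treewidth.

Treewidth 2.
One such decomposition:
Bags: B1 = {1, 3, 4}  B2 = {1, 2, 3}  B3 = {1, 3, 5}  B4 = {0, 1, 3}
Tree: B1–B2, B2–B3, B2–B4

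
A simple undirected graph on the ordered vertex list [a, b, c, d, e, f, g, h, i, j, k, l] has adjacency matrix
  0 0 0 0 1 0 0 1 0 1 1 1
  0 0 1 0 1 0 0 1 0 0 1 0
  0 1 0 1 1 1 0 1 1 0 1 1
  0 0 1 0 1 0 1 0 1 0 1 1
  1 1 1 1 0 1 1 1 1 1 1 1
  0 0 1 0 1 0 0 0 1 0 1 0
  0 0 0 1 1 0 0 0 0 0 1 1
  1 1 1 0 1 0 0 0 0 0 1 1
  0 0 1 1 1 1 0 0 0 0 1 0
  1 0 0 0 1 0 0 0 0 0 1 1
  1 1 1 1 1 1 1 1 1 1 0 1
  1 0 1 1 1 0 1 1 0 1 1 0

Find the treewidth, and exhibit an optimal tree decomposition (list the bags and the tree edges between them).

Every bag has size at most 5, so the width is 5 − 1 = 4 and tw(G) ≤ 4. For the lower bound, the 5 vertices {d, e, g, k, l} are pairwise adjacent, and any tree decomposition puts a clique entirely inside one bag — forcing width ≥ 4. Combining the bounds, tw(G) = 4.

Treewidth 4.
One optimal decomposition is:
Bags: B1 = {c, e, h, k, l}  B2 = {a, e, h, k, l}  B3 = {c, d, e, k, l}  B4 = {a, e, j, k, l}  B5 = {c, d, e, i, k}  B6 = {b, c, e, h, k}  B7 = {d, e, g, k, l}  B8 = {c, e, f, i, k}
Tree: B1–B2, B1–B3, B2–B4, B3–B5, B1–B6, B3–B7, B5–B8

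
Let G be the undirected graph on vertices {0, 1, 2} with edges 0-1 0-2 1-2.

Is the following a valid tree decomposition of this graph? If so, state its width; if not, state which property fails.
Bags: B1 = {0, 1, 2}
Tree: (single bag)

Every vertex of G appears in some bag (union = {0, 1, 2}); every edge is covered by a bag; and for each vertex v the set of bags containing v is connected in the bag tree. The decomposition is therefore valid. The largest bag has 3 vertices, so the width is 2.

Yes; width 2.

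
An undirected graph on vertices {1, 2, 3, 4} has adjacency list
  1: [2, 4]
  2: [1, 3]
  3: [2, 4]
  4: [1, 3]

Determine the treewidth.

A width-2 tree decomposition is:
Bags: B1 = {1, 3, 4}  B2 = {1, 2, 3}
Tree: B1–B2
The largest bag has 3 vertices, giving width 2; this decomposition certifies tw(G) ≤ 2. The edges 1–4–3–2–1 form a cycle, so G is not a tree and its treewidth is at least 2. Hence tw(G) = 2 exactly.

2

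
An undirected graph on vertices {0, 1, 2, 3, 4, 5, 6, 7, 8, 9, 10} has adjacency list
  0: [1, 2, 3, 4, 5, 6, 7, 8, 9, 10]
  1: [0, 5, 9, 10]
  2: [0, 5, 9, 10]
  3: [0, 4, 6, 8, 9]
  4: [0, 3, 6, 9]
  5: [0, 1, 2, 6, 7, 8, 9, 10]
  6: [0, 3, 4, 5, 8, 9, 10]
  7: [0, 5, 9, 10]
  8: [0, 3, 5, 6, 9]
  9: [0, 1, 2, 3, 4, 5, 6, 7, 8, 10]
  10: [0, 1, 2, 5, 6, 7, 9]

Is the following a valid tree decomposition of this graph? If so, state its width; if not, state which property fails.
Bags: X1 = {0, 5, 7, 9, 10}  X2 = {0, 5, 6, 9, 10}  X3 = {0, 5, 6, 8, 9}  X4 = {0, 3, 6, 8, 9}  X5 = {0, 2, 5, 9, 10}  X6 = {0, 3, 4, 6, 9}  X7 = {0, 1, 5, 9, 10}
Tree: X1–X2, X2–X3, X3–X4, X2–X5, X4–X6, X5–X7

Checking the three conditions: (i) the bags cover all of {0, 1, 2, 3, 4, 5, 6, 7, 8, 9, 10}; (ii) for each edge, some bag contains both endpoints; (iii) the bags containing any fixed vertex form a subtree. All hold, so the decomposition is valid with width 5 − 1 = 4.

Yes; width 4.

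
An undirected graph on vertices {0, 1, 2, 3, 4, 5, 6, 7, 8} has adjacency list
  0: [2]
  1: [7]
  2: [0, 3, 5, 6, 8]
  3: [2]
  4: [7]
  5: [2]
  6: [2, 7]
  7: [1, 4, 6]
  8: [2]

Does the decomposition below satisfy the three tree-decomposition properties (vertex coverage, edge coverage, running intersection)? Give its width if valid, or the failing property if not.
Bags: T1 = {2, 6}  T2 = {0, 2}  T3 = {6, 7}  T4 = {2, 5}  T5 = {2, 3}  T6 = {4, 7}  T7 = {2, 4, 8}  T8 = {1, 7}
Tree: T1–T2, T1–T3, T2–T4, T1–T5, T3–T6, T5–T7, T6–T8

No — bags containing vertex 4 are not connected in the tree.

A tree decomposition must satisfy three properties: every vertex lies in some bag; for every edge, both endpoints lie together in some bag; and for every vertex, the bags containing it form a connected subtree. Here bags containing vertex 4 are not connected in the tree, so the decomposition is invalid.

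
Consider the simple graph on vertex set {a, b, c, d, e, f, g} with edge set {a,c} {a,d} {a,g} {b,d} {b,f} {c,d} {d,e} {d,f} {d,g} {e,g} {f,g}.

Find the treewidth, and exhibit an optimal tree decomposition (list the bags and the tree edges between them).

Each bag holds 3 vertices, so the decomposition has width 2, which upper-bounds the treewidth. Conversely, {d, e, g} is a clique of size 3, and the vertices of any clique must share a bag in every tree decomposition; so some bag has ≥ 3 vertices and tw(G) ≥ 2. Therefore the treewidth is 2.

Treewidth 2.
One such decomposition:
Bags: B1 = {d, e, g}  B2 = {d, f, g}  B3 = {b, d, f}  B4 = {a, d, g}  B5 = {a, c, d}
Tree: B1–B2, B2–B3, B2–B4, B4–B5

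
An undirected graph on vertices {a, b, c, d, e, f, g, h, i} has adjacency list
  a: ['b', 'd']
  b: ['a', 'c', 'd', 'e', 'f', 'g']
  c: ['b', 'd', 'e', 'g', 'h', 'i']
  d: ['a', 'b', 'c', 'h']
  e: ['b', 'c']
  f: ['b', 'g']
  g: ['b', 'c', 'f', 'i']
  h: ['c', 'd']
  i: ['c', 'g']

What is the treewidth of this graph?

A width-2 tree decomposition is:
Bags: B1 = {b, c, g}  B2 = {c, g, i}  B3 = {b, f, g}  B4 = {b, c, d}  B5 = {b, c, e}  B6 = {c, d, h}  B7 = {a, b, d}
Tree: B1–B2, B1–B3, B1–B4, B1–B5, B4–B6, B4–B7
Each bag holds 3 vertices, so the decomposition has width 2, which upper-bounds the treewidth. On the other hand G contains the 3-clique {c, d, h}. A clique must lie in a single bag of any decomposition, so no decomposition can have width below 2. Hence tw(G) = 2 exactly.

2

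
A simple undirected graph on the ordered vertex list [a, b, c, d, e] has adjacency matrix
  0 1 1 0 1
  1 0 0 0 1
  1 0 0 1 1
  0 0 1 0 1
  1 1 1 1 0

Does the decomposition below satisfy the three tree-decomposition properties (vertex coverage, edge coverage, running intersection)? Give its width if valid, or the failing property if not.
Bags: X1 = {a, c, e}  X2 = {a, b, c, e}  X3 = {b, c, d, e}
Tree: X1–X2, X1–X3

No — bags containing vertex b are not connected in the tree.

A tree decomposition must satisfy three properties: every vertex lies in some bag; for every edge, both endpoints lie together in some bag; and for every vertex, the bags containing it form a connected subtree. Here bags containing vertex b are not connected in the tree, so the decomposition is invalid.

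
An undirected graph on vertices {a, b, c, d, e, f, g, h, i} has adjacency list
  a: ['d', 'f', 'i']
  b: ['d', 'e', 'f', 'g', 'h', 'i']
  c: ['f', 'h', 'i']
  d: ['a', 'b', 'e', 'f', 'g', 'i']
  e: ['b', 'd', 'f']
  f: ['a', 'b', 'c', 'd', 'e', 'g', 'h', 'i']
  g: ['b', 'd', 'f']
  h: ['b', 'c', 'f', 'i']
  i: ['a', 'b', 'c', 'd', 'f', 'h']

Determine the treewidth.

3

A width-3 tree decomposition is:
Bags: B1 = {b, f, h, i}  B2 = {b, d, f, i}  B3 = {a, d, f, i}  B4 = {b, d, e, f}  B5 = {b, d, f, g}  B6 = {c, f, h, i}
Tree: B1–B2, B2–B3, B2–B4, B2–B5, B1–B6
The largest bag has 4 vertices, giving width 3; this decomposition certifies tw(G) ≤ 3. Conversely, {a, d, f, i} is a clique of size 4, and the vertices of any clique must share a bag in every tree decomposition; so some bag has ≥ 4 vertices and tw(G) ≥ 3. Hence tw(G) = 3 exactly.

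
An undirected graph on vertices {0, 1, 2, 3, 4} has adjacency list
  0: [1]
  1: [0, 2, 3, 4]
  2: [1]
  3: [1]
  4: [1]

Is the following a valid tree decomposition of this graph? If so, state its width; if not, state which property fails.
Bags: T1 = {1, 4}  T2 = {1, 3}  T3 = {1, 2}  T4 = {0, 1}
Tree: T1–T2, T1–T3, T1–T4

Every vertex of G appears in some bag (union = {0, 1, 2, 3, 4}); every edge is covered by a bag; and for each vertex v the set of bags containing v is connected in the bag tree. The decomposition is therefore valid. The largest bag has 2 vertices, so the width is 1.

Yes; width 1.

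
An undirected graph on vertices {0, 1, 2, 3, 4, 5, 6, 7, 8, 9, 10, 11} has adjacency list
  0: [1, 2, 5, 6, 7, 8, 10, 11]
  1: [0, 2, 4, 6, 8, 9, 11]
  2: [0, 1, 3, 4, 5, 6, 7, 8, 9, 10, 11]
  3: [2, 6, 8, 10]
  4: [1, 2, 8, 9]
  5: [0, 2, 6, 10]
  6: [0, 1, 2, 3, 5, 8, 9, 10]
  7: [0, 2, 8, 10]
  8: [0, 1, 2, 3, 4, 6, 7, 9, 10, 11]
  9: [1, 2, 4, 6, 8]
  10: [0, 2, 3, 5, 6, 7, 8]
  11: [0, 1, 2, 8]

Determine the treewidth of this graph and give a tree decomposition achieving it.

Treewidth 4.
One optimal decomposition is:
Bags: B1 = {0, 1, 2, 6, 8}  B2 = {0, 1, 2, 8, 11}  B3 = {1, 2, 6, 8, 9}  B4 = {0, 2, 6, 8, 10}  B5 = {0, 2, 5, 6, 10}  B6 = {2, 3, 6, 8, 10}  B7 = {1, 2, 4, 8, 9}  B8 = {0, 2, 7, 8, 10}
Tree: B1–B2, B1–B3, B1–B4, B4–B5, B4–B6, B3–B7, B4–B8

Every bag has size at most 5, so the width is 5 − 1 = 4 and tw(G) ≤ 4. For the lower bound, the 5 vertices {0, 1, 2, 8, 11} are pairwise adjacent, and any tree decomposition puts a clique entirely inside one bag — forcing width ≥ 4. The upper and lower bounds meet at 4, so that is the treewidth.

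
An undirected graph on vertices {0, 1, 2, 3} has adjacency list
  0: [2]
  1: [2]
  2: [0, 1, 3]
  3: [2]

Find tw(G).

1

A width-1 tree decomposition is:
Bags: B1 = {0, 2}  B2 = {1, 2}  B3 = {2, 3}
Tree: B1–B2, B1–B3
Every bag has size at most 2, so the width is 2 − 1 = 1 and tw(G) ≤ 1. Since G has at least one edge (e.g. 0–2), it is not an edgeless graph, so tw(G) ≥ 1. Hence tw(G) = 1 exactly.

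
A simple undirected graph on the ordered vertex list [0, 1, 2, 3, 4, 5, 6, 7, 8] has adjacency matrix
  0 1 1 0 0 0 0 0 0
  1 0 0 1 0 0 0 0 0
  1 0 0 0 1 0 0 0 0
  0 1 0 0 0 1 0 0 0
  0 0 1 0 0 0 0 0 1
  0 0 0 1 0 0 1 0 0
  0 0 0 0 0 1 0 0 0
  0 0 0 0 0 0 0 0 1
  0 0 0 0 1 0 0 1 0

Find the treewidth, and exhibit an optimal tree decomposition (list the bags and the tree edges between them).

Treewidth 1.
One optimal decomposition is:
Bags: B1 = {7, 8}  B2 = {4, 8}  B3 = {2, 4}  B4 = {0, 2}  B5 = {0, 1}  B6 = {1, 3}  B7 = {3, 5}  B8 = {5, 6}
Tree: B1–B2, B2–B3, B3–B4, B4–B5, B5–B6, B6–B7, B7–B8

Every bag has size at most 2, so the width is 2 − 1 = 1 and tw(G) ≤ 1. Since G has at least one edge (e.g. 7–8), it is not an edgeless graph, so tw(G) ≥ 1. Hence tw(G) = 1 exactly.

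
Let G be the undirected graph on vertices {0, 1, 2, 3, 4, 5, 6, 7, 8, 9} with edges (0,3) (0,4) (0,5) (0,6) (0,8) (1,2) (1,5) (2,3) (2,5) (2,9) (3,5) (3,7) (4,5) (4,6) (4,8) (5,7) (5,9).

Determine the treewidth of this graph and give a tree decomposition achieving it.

The largest bag has 3 vertices, giving width 2; this decomposition certifies tw(G) ≤ 2. Conversely, {0, 4, 8} is a clique of size 3, and the vertices of any clique must share a bag in every tree decomposition; so some bag has ≥ 3 vertices and tw(G) ≥ 2. Hence tw(G) = 2 exactly.

Treewidth 2.
One optimal decomposition is:
Bags: B1 = {2, 3, 5}  B2 = {1, 2, 5}  B3 = {0, 3, 5}  B4 = {0, 4, 5}  B5 = {0, 4, 6}  B6 = {0, 4, 8}  B7 = {2, 5, 9}  B8 = {3, 5, 7}
Tree: B1–B2, B1–B3, B3–B4, B4–B5, B5–B6, B2–B7, B3–B8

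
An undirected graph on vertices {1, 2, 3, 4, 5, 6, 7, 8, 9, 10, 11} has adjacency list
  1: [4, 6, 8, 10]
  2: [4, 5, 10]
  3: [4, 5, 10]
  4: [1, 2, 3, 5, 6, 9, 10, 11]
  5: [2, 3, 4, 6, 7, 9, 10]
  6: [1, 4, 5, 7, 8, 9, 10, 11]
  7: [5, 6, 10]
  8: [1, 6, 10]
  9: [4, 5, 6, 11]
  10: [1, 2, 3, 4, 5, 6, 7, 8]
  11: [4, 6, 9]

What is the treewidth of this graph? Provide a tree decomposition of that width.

Treewidth 3.
One such decomposition:
Bags: B1 = {4, 5, 6, 10}  B2 = {1, 4, 6, 10}  B3 = {4, 5, 6, 9}  B4 = {2, 4, 5, 10}  B5 = {3, 4, 5, 10}  B6 = {1, 6, 8, 10}  B7 = {4, 6, 9, 11}  B8 = {5, 6, 7, 10}
Tree: B1–B2, B1–B3, B1–B4, B1–B5, B2–B6, B3–B7, B1–B8

Every bag has size at most 4, so the width is 4 − 1 = 3 and tw(G) ≤ 3. Conversely, {1, 6, 8, 10} is a clique of size 4, and the vertices of any clique must share a bag in every tree decomposition; so some bag has ≥ 4 vertices and tw(G) ≥ 3. Hence tw(G) = 3 exactly.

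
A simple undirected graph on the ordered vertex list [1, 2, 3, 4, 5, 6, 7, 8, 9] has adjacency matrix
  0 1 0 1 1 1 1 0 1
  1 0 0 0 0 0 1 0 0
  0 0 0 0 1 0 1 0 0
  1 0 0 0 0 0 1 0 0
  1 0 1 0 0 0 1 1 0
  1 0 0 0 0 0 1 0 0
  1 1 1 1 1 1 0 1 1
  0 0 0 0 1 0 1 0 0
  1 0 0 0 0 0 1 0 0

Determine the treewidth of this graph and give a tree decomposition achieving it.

Each bag holds 3 vertices, so the decomposition has width 2, which upper-bounds the treewidth. On the other hand G contains the 3-clique {5, 7, 8}. A clique must lie in a single bag of any decomposition, so no decomposition can have width below 2. Hence tw(G) = 2 exactly.

Treewidth 2.
Bags: B1 = {1, 6, 7}  B2 = {1, 5, 7}  B3 = {3, 5, 7}  B4 = {1, 7, 9}  B5 = {5, 7, 8}  B6 = {1, 2, 7}  B7 = {1, 4, 7}
Tree: B1–B2, B2–B3, B2–B4, B3–B5, B1–B6, B4–B7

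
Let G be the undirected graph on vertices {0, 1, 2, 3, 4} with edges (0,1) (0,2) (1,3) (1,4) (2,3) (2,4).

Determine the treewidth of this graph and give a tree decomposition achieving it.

Every bag has size at most 3, so the width is 3 − 1 = 2 and tw(G) ≤ 2. The edges 3–1–4–2–3 form a cycle, so G is not a tree and its treewidth is at least 2. Hence tw(G) = 2 exactly.

Treewidth 2.
One such decomposition:
Bags: B1 = {1, 2, 3}  B2 = {1, 2, 4}  B3 = {0, 1, 2}
Tree: B1–B2, B2–B3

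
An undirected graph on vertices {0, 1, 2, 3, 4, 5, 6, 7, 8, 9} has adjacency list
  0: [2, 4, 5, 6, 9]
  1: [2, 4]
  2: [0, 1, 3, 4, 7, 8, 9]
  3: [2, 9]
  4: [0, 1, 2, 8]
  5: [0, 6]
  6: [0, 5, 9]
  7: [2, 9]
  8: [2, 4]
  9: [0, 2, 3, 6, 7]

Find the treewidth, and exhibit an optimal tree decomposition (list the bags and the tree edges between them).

The largest bag has 3 vertices, giving width 2; this decomposition certifies tw(G) ≤ 2. Conversely, {0, 2, 9} is a clique of size 3, and the vertices of any clique must share a bag in every tree decomposition; so some bag has ≥ 3 vertices and tw(G) ≥ 2. The upper and lower bounds meet at 2, so that is the treewidth.

Treewidth 2.
One such decomposition:
Bags: B1 = {0, 2, 9}  B2 = {2, 7, 9}  B3 = {0, 2, 4}  B4 = {2, 4, 8}  B5 = {0, 6, 9}  B6 = {0, 5, 6}  B7 = {2, 3, 9}  B8 = {1, 2, 4}
Tree: B1–B2, B1–B3, B3–B4, B1–B5, B5–B6, B1–B7, B4–B8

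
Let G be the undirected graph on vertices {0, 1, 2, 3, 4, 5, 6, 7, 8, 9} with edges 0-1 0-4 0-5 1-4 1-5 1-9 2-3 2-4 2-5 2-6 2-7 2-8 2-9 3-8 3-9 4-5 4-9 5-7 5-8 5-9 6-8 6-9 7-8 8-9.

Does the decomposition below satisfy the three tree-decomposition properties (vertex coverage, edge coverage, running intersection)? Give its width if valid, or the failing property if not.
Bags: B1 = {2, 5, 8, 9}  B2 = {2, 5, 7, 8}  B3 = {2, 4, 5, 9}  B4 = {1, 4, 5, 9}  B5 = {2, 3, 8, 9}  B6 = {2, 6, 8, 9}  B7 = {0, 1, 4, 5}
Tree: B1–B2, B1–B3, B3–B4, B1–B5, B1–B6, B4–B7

Yes; width 3.

Every vertex of G appears in some bag (union = {0, 1, 2, 3, 4, 5, 6, 7, 8, 9}); every edge is covered by a bag; and for each vertex v the set of bags containing v is connected in the bag tree. The decomposition is therefore valid. The largest bag has 4 vertices, so the width is 3.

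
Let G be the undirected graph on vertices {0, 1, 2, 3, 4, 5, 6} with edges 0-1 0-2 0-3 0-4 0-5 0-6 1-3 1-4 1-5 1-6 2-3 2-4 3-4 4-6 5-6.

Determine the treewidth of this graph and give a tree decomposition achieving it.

The largest bag has 4 vertices, giving width 3; this decomposition certifies tw(G) ≤ 3. On the other hand G contains the 4-clique {0, 1, 3, 4}. A clique must lie in a single bag of any decomposition, so no decomposition can have width below 3. Therefore the treewidth is 3.

Treewidth 3.
One optimal decomposition is:
Bags: B1 = {0, 1, 4, 6}  B2 = {0, 1, 3, 4}  B3 = {0, 2, 3, 4}  B4 = {0, 1, 5, 6}
Tree: B1–B2, B2–B3, B1–B4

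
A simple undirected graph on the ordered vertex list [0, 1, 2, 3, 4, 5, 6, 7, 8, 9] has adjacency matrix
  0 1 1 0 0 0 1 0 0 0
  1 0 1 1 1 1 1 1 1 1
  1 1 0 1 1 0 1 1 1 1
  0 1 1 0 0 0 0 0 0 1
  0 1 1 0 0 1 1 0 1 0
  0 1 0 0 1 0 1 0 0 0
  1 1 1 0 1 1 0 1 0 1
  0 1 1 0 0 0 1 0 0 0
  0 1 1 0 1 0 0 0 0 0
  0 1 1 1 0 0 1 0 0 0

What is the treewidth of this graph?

A width-3 tree decomposition is:
Bags: B1 = {1, 2, 4, 6}  B2 = {0, 1, 2, 6}  B3 = {1, 4, 5, 6}  B4 = {1, 2, 4, 8}  B5 = {1, 2, 6, 9}  B6 = {1, 2, 3, 9}  B7 = {1, 2, 6, 7}
Tree: B1–B2, B1–B3, B1–B4, B1–B5, B5–B6, B1–B7
The largest bag has 4 vertices, giving width 3; this decomposition certifies tw(G) ≤ 3. For the lower bound, the 4 vertices {1, 2, 4, 8} are pairwise adjacent, and any tree decomposition puts a clique entirely inside one bag — forcing width ≥ 3. Therefore the treewidth is 3.

3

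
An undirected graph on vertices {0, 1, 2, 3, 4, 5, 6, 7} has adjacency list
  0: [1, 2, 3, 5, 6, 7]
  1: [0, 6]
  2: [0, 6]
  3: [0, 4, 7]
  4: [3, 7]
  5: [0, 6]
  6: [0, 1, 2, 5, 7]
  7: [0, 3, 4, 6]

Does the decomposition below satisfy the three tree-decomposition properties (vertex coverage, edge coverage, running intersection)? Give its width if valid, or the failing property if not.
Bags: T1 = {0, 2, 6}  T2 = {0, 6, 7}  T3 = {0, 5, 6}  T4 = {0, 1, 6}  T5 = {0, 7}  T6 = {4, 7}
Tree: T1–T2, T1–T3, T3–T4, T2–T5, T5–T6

No — vertex 3 appears in no bag.

A tree decomposition must satisfy three properties: every vertex lies in some bag; for every edge, both endpoints lie together in some bag; and for every vertex, the bags containing it form a connected subtree. Here vertex 3 appears in no bag, so the decomposition is invalid.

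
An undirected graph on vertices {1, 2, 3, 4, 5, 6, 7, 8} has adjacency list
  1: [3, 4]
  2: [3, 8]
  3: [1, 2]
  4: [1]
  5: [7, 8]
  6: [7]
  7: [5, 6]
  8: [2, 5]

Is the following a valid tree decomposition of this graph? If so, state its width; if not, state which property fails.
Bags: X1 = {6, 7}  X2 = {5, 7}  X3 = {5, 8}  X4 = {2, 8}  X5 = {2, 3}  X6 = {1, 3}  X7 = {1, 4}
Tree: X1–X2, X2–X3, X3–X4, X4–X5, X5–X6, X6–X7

Yes; width 1.

Checking the three conditions: (i) the bags cover all of {1, 2, 3, 4, 5, 6, 7, 8}; (ii) for each edge, some bag contains both endpoints; (iii) the bags containing any fixed vertex form a subtree. All hold, so the decomposition is valid with width 2 − 1 = 1.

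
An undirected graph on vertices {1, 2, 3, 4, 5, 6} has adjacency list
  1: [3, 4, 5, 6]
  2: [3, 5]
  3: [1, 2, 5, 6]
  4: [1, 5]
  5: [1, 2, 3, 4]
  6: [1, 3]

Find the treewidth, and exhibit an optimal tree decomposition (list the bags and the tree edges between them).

Every bag has size at most 3, so the width is 3 − 1 = 2 and tw(G) ≤ 2. For the lower bound, the 3 vertices {1, 3, 5} are pairwise adjacent, and any tree decomposition puts a clique entirely inside one bag — forcing width ≥ 2. Combining the bounds, tw(G) = 2.

Treewidth 2.
One such decomposition:
Bags: B1 = {1, 4, 5}  B2 = {1, 3, 5}  B3 = {1, 3, 6}  B4 = {2, 3, 5}
Tree: B1–B2, B2–B3, B2–B4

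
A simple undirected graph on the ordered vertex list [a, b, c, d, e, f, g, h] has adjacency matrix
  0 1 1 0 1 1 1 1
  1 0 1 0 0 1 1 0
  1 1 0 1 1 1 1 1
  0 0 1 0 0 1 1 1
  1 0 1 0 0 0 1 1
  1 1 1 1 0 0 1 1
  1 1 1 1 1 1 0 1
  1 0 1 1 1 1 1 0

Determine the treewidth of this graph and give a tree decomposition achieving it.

Treewidth 4.
Bags: B1 = {a, b, c, f, g}  B2 = {a, c, f, g, h}  B3 = {a, c, e, g, h}  B4 = {c, d, f, g, h}
Tree: B1–B2, B2–B3, B2–B4

Each bag holds 5 vertices, so the decomposition has width 4, which upper-bounds the treewidth. On the other hand G contains the 5-clique {a, c, e, g, h}. A clique must lie in a single bag of any decomposition, so no decomposition can have width below 4. The upper and lower bounds meet at 4, so that is the treewidth.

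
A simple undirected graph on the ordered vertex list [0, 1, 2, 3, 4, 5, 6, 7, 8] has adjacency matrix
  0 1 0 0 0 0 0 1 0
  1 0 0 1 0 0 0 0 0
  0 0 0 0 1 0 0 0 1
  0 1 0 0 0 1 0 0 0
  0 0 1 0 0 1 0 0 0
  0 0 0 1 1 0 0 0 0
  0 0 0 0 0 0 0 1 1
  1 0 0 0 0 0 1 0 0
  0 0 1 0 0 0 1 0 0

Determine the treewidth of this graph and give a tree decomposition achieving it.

Treewidth 2.
Bags: B1 = {2, 4, 8}  B2 = {4, 6, 8}  B3 = {4, 6, 7}  B4 = {0, 4, 7}  B5 = {0, 1, 4}  B6 = {1, 3, 4}  B7 = {3, 4, 5}
Tree: B1–B2, B2–B3, B3–B4, B4–B5, B5–B6, B6–B7

Each bag holds 3 vertices, so the decomposition has width 2, which upper-bounds the treewidth. For the lower bound, G contains the cycle 4–2–8–6–7–0–1–3–5–4, so G is not a forest; only forests have treewidth ≤ 1, hence tw(G) ≥ 2. Hence tw(G) = 2 exactly.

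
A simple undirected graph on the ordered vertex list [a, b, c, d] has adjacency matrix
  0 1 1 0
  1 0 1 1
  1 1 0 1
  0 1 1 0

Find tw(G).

2

A width-2 tree decomposition is:
Bags: B1 = {a, b, c}  B2 = {b, c, d}
Tree: B1–B2
Every bag has size at most 3, so the width is 3 − 1 = 2 and tw(G) ≤ 2. For the lower bound, the 3 vertices {b, c, d} are pairwise adjacent, and any tree decomposition puts a clique entirely inside one bag — forcing width ≥ 2. Therefore the treewidth is 2.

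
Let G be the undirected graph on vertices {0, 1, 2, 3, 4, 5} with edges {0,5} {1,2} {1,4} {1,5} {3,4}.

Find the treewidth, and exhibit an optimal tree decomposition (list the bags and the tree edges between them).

Treewidth 1.
Bags: B1 = {1, 2}  B2 = {1, 4}  B3 = {1, 5}  B4 = {3, 4}  B5 = {0, 5}
Tree: B1–B2, B1–B3, B2–B4, B3–B5

Each bag holds 2 vertices, so the decomposition has width 1, which upper-bounds the treewidth. Any graph with an edge has treewidth ≥ 1, and G has the edge 2–1. The upper and lower bounds meet at 1, so that is the treewidth.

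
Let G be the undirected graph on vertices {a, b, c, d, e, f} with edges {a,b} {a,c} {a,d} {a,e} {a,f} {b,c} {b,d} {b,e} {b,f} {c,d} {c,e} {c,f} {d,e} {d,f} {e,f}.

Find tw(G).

A width-5 tree decomposition is:
Bags: B1 = {a, b, c, d, e, f}
Tree: (single bag)
A single bag containing all 6 vertices is trivially a valid decomposition of width 5. Conversely, {a, b, c, d, e, f} is a clique of size 6, and the vertices of any clique must share a bag in every tree decomposition; so some bag has ≥ 6 vertices and tw(G) ≥ 5. Combining the bounds, tw(G) = 5.

5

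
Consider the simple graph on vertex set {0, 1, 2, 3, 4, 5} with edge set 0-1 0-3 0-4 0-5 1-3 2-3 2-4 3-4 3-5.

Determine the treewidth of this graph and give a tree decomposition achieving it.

Each bag holds 3 vertices, so the decomposition has width 2, which upper-bounds the treewidth. Conversely, {0, 1, 3} is a clique of size 3, and the vertices of any clique must share a bag in every tree decomposition; so some bag has ≥ 3 vertices and tw(G) ≥ 2. The upper and lower bounds meet at 2, so that is the treewidth.

Treewidth 2.
One optimal decomposition is:
Bags: B1 = {0, 3, 4}  B2 = {0, 3, 5}  B3 = {2, 3, 4}  B4 = {0, 1, 3}
Tree: B1–B2, B1–B3, B1–B4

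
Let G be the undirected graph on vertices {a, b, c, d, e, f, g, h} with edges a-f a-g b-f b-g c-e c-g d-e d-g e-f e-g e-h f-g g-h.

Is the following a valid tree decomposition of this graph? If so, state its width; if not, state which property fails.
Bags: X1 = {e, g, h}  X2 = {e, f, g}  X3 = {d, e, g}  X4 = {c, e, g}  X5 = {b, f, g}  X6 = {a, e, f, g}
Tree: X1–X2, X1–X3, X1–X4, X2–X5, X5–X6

No — bags containing vertex e are not connected in the tree.

A tree decomposition must satisfy three properties: every vertex lies in some bag; for every edge, both endpoints lie together in some bag; and for every vertex, the bags containing it form a connected subtree. Here bags containing vertex e are not connected in the tree, so the decomposition is invalid.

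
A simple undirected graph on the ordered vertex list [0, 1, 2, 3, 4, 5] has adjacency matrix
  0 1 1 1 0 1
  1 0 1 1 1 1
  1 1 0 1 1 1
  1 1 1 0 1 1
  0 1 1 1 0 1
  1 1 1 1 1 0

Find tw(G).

4

A width-4 tree decomposition is:
Bags: B1 = {1, 2, 3, 4, 5}  B2 = {0, 1, 2, 3, 5}
Tree: B1–B2
The largest bag has 5 vertices, giving width 4; this decomposition certifies tw(G) ≤ 4. On the other hand G contains the 5-clique {0, 1, 2, 3, 5}. A clique must lie in a single bag of any decomposition, so no decomposition can have width below 4. The upper and lower bounds meet at 4, so that is the treewidth.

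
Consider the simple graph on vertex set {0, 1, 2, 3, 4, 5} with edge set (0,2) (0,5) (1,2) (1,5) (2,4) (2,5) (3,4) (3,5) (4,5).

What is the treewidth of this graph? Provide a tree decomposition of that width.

Treewidth 2.
One such decomposition:
Bags: B1 = {2, 4, 5}  B2 = {1, 2, 5}  B3 = {0, 2, 5}  B4 = {3, 4, 5}
Tree: B1–B2, B1–B3, B1–B4

The largest bag has 3 vertices, giving width 2; this decomposition certifies tw(G) ≤ 2. On the other hand G contains the 3-clique {0, 2, 5}. A clique must lie in a single bag of any decomposition, so no decomposition can have width below 2. The upper and lower bounds meet at 2, so that is the treewidth.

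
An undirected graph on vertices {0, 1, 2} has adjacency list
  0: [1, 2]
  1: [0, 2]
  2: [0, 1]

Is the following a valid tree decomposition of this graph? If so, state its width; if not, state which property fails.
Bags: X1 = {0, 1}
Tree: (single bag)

A tree decomposition must satisfy three properties: every vertex lies in some bag; for every edge, both endpoints lie together in some bag; and for every vertex, the bags containing it form a connected subtree. Here vertex 2 appears in no bag, so the decomposition is invalid.

No — vertex 2 appears in no bag.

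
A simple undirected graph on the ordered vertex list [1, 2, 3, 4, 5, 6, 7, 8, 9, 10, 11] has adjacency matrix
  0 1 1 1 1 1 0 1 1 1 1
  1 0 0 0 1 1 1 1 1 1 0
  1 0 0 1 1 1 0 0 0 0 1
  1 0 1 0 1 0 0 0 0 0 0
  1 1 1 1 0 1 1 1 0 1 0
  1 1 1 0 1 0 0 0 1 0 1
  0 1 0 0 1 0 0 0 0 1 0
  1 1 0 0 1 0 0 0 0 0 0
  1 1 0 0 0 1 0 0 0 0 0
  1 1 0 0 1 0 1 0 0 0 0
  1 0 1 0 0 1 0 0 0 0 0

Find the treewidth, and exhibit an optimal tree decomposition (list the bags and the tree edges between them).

Every bag has size at most 4, so the width is 4 − 1 = 3 and tw(G) ≤ 3. On the other hand G contains the 4-clique {1, 2, 6, 9}. A clique must lie in a single bag of any decomposition, so no decomposition can have width below 3. Therefore the treewidth is 3.

Treewidth 3.
One optimal decomposition is:
Bags: B1 = {1, 2, 5, 6}  B2 = {1, 3, 5, 6}  B3 = {1, 2, 5, 10}  B4 = {2, 5, 7, 10}  B5 = {1, 2, 6, 9}  B6 = {1, 3, 4, 5}  B7 = {1, 2, 5, 8}  B8 = {1, 3, 6, 11}
Tree: B1–B2, B1–B3, B3–B4, B1–B5, B2–B6, B1–B7, B2–B8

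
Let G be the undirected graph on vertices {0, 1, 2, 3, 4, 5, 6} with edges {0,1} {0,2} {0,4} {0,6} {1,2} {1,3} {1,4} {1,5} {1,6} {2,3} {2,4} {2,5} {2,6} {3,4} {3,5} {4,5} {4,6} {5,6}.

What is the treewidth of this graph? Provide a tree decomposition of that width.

Treewidth 4.
One optimal decomposition is:
Bags: B1 = {0, 1, 2, 4, 6}  B2 = {1, 2, 4, 5, 6}  B3 = {1, 2, 3, 4, 5}
Tree: B1–B2, B2–B3

The largest bag has 5 vertices, giving width 4; this decomposition certifies tw(G) ≤ 4. On the other hand G contains the 5-clique {0, 1, 2, 4, 6}. A clique must lie in a single bag of any decomposition, so no decomposition can have width below 4. Combining the bounds, tw(G) = 4.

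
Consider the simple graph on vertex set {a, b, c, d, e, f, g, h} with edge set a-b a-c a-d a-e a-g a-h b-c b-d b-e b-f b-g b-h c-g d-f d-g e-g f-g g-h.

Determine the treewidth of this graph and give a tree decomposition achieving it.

Each bag holds 4 vertices, so the decomposition has width 3, which upper-bounds the treewidth. On the other hand G contains the 4-clique {a, b, d, g}. A clique must lie in a single bag of any decomposition, so no decomposition can have width below 3. Combining the bounds, tw(G) = 3.

Treewidth 3.
Bags: B1 = {a, b, d, g}  B2 = {a, b, e, g}  B3 = {a, b, g, h}  B4 = {b, d, f, g}  B5 = {a, b, c, g}
Tree: B1–B2, B2–B3, B1–B4, B1–B5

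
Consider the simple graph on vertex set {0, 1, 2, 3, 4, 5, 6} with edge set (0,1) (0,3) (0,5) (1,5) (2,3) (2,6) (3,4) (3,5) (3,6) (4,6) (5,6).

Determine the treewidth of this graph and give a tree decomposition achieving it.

Treewidth 2.
Bags: B1 = {3, 5, 6}  B2 = {2, 3, 6}  B3 = {0, 3, 5}  B4 = {0, 1, 5}  B5 = {3, 4, 6}
Tree: B1–B2, B1–B3, B3–B4, B1–B5

Each bag holds 3 vertices, so the decomposition has width 2, which upper-bounds the treewidth. For the lower bound, the 3 vertices {0, 1, 5} are pairwise adjacent, and any tree decomposition puts a clique entirely inside one bag — forcing width ≥ 2. Therefore the treewidth is 2.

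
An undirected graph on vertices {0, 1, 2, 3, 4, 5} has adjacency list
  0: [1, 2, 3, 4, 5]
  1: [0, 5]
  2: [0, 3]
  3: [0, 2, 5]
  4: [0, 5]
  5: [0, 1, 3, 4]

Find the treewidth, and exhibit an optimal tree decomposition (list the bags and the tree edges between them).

Treewidth 2.
One optimal decomposition is:
Bags: B1 = {0, 2, 3}  B2 = {0, 3, 5}  B3 = {0, 1, 5}  B4 = {0, 4, 5}
Tree: B1–B2, B2–B3, B3–B4

The largest bag has 3 vertices, giving width 2; this decomposition certifies tw(G) ≤ 2. On the other hand G contains the 3-clique {0, 2, 3}. A clique must lie in a single bag of any decomposition, so no decomposition can have width below 2. Therefore the treewidth is 2.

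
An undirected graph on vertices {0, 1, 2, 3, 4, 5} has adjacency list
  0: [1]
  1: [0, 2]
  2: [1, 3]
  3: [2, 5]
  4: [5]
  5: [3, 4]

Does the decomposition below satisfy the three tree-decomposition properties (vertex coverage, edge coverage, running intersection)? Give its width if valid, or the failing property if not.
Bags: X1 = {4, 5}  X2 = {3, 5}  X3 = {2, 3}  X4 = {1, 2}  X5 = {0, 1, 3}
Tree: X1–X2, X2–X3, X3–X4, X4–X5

A tree decomposition must satisfy three properties: every vertex lies in some bag; for every edge, both endpoints lie together in some bag; and for every vertex, the bags containing it form a connected subtree. Here bags containing vertex 3 are not connected in the tree, so the decomposition is invalid.

No — bags containing vertex 3 are not connected in the tree.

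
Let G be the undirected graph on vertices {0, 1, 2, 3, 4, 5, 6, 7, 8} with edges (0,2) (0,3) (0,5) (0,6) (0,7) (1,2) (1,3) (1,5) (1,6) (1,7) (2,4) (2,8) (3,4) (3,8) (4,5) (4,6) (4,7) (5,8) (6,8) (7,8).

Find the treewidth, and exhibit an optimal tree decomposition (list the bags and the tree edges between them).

Treewidth 4.
One optimal decomposition is:
Bags: B1 = {0, 1, 2, 4, 8}  B2 = {0, 1, 4, 5, 8}  B3 = {0, 1, 4, 6, 8}  B4 = {0, 1, 3, 4, 8}  B5 = {0, 1, 4, 7, 8}
Tree: B1–B2, B2–B3, B3–B4, B4–B5

Every bag has size at most 5, so the width is 5 − 1 = 4 and tw(G) ≤ 4. For the lower bound: the 5 vertex sets {0,2}, {5,8}, {4,6}, {1}, {3} are disjoint, each induces a connected subgraph, and every pair is joined by at least one edge of G. Contracting each set to a single vertex therefore yields K_{5} as a minor, and since treewidth is minor-monotone, tw(G) ≥ tw(K_{5}) = 4. The upper and lower bounds meet at 4, so that is the treewidth.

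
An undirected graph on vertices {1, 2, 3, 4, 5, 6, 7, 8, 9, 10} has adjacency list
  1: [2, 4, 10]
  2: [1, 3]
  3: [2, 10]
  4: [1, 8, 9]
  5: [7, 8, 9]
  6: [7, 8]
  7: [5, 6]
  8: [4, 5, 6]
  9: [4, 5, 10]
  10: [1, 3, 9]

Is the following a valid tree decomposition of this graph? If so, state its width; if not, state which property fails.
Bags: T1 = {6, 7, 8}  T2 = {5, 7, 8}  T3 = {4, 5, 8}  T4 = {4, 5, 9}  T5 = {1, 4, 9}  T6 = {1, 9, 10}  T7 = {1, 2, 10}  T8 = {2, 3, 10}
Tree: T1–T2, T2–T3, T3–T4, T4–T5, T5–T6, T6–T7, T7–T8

Yes; width 2.

Checking the three conditions: (i) the bags cover all of {1, 2, 3, 4, 5, 6, 7, 8, 9, 10}; (ii) for each edge, some bag contains both endpoints; (iii) the bags containing any fixed vertex form a subtree. All hold, so the decomposition is valid with width 3 − 1 = 2.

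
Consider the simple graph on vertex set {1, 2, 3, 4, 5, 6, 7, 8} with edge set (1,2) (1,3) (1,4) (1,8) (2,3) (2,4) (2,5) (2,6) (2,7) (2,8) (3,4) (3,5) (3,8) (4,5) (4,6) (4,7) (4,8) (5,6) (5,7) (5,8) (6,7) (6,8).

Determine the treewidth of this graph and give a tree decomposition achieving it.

The largest bag has 5 vertices, giving width 4; this decomposition certifies tw(G) ≤ 4. On the other hand G contains the 5-clique {1, 2, 3, 4, 8}. A clique must lie in a single bag of any decomposition, so no decomposition can have width below 4. The upper and lower bounds meet at 4, so that is the treewidth.

Treewidth 4.
One optimal decomposition is:
Bags: B1 = {2, 4, 5, 6, 8}  B2 = {2, 4, 5, 6, 7}  B3 = {2, 3, 4, 5, 8}  B4 = {1, 2, 3, 4, 8}
Tree: B1–B2, B1–B3, B3–B4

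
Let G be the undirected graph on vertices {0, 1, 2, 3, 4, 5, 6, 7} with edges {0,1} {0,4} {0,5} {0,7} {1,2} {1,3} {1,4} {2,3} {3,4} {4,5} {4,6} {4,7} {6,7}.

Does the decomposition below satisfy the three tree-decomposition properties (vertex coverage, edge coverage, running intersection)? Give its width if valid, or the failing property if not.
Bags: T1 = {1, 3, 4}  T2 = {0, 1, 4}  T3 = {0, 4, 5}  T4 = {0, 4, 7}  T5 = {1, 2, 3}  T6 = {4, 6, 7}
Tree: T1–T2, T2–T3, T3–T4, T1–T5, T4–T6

Every vertex of G appears in some bag (union = {0, 1, 2, 3, 4, 5, 6, 7}); every edge is covered by a bag; and for each vertex v the set of bags containing v is connected in the bag tree. The decomposition is therefore valid. The largest bag has 3 vertices, so the width is 2.

Yes; width 2.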